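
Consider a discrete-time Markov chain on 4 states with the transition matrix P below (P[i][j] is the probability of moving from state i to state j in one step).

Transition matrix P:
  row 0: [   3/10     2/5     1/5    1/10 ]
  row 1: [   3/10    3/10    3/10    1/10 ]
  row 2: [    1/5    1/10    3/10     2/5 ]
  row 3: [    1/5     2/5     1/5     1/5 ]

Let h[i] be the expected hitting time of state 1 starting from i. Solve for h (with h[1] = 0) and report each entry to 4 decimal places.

First-step conditioning: h[1] = 0; for i ≠ 1, h[i] = 1 + Σ_k P[i][k]·h[k].
  h[0] = 1 + 3/10·h[0] + 1/5·h[2] + 1/10·h[3]
  h[2] = 1 + 1/5·h[0] + 3/10·h[2] + 2/5·h[3]
  h[3] = 1 + 1/5·h[0] + 1/5·h[2] + 1/5·h[3]
Solving the 3×3 linear system over states ≠ 1 gives exactly h = [3, 0, 4, 3] (h[1] = 0 is the target).

h = [3.0000, 0.0000, 4.0000, 3.0000]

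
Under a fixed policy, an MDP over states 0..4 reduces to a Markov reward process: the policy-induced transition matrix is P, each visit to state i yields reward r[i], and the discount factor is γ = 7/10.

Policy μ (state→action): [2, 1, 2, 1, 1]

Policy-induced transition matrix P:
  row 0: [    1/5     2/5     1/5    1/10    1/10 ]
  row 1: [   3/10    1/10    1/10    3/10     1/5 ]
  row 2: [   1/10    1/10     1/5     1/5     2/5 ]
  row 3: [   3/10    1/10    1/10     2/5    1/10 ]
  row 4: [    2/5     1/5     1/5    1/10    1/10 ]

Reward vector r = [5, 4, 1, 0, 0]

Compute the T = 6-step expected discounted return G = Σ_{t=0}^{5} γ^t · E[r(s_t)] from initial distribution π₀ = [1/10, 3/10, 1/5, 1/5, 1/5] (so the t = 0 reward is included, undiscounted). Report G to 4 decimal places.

G = 6.1569

t=0: π = [0.1000, 0.3000, 0.2000, 0.2000, 0.2000], E[r] = 1.9000, γ^t·E[r] = 1.900000, running G = 1.900000
t=1: π = [0.2700, 0.1500, 0.1500, 0.2400, 0.1900], E[r] = 2.1000, γ^t·E[r] = 1.470000, running G = 3.370000
t=2: π = [0.2620, 0.2000, 0.1610, 0.2170, 0.1600], E[r] = 2.2710, γ^t·E[r] = 1.112790, running G = 4.482790
t=3: π = [0.2576, 0.1946, 0.1583, 0.2212, 0.1683], E[r] = 2.2247, γ^t·E[r] = 0.763072, running G = 5.245862
t=4: π = [0.2594, 0.1941, 0.1584, 0.2211, 0.1670], E[r] = 2.2319, γ^t·E[r] = 0.535882, running G = 5.781744
t=5: π = [0.2591, 0.1945, 0.1585, 0.2210, 0.1669], E[r] = 2.2319, γ^t·E[r] = 0.375115, running G = 6.156859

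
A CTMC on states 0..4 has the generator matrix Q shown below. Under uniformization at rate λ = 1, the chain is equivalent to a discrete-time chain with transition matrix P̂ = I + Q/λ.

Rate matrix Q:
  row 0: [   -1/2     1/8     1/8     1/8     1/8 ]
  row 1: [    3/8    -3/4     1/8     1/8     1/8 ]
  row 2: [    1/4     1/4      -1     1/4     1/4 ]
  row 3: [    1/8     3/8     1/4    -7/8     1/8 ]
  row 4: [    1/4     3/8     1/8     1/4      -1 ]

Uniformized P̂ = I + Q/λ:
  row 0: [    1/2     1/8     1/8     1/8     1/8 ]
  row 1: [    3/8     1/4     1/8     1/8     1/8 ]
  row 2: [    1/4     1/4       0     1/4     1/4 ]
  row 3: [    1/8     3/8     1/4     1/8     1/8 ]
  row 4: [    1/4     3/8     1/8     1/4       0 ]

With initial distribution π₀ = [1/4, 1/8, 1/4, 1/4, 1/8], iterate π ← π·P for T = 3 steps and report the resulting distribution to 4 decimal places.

t=0: π = [0.2500, 0.1250, 0.2500, 0.2500, 0.1250]
t=1: π = [0.2969, 0.2656, 0.1250, 0.1719, 0.1406]
t=2: π = [0.3359, 0.2520, 0.1309, 0.1582, 0.1230]
t=3: π = [0.3457, 0.2432, 0.1284, 0.1567, 0.1260]

π = [0.3457, 0.2432, 0.1284, 0.1567, 0.1260]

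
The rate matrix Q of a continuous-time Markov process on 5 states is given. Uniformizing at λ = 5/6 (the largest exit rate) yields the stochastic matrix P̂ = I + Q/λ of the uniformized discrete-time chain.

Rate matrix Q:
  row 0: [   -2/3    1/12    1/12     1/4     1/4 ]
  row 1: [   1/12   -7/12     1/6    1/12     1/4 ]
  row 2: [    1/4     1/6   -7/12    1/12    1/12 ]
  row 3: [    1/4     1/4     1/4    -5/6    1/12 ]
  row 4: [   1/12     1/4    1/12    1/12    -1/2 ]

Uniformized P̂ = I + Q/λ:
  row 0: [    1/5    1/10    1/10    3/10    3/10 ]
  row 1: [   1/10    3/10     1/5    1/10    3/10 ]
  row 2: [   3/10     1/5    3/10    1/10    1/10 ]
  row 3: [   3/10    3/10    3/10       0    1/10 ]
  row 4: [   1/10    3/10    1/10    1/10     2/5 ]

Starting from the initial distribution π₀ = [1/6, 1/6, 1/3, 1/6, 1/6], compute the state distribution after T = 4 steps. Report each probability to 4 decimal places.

t=0: π = [0.1667, 0.1667, 0.3333, 0.1667, 0.1667]
t=1: π = [0.2167, 0.2333, 0.2167, 0.1167, 0.2167]
t=2: π = [0.1883, 0.2350, 0.1900, 0.1317, 0.2550]
t=3: π = [0.1832, 0.2433, 0.1878, 0.1245, 0.2612]
t=4: π = [0.1808, 0.2446, 0.1868, 0.1242, 0.2637]

π = [0.1808, 0.2446, 0.1868, 0.1242, 0.2637]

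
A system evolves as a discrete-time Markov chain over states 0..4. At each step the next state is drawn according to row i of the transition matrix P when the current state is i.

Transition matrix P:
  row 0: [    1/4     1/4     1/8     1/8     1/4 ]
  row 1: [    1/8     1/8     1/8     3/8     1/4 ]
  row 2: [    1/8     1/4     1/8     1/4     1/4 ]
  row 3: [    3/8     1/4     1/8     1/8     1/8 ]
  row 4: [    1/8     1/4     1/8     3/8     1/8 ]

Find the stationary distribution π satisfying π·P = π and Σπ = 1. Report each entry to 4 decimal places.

π = [0.2128, 0.2222, 0.1250, 0.2449, 0.1950]

Balance equations π_j = Σ_i π_i·P[i][j]:
  π_0 = 1/4·π_0 + 1/8·π_1 + 1/8·π_2 + 3/8·π_3 + 1/8·π_4
  π_1 = 1/4·π_0 + 1/8·π_1 + 1/4·π_2 + 1/4·π_3 + 1/4·π_4
  π_2 = 1/8·π_0 + 1/8·π_1 + 1/8·π_2 + 1/8·π_3 + 1/8·π_4
  π_3 = 1/8·π_0 + 3/8·π_1 + 1/4·π_2 + 1/8·π_3 + 3/8·π_4
  normalize: π_0 + π_1 + π_2 + π_3 + π_4 = 1
Solving the linear system gives exactly π = [63/296, 2/9, 1/8, 145/592, 1039/5328].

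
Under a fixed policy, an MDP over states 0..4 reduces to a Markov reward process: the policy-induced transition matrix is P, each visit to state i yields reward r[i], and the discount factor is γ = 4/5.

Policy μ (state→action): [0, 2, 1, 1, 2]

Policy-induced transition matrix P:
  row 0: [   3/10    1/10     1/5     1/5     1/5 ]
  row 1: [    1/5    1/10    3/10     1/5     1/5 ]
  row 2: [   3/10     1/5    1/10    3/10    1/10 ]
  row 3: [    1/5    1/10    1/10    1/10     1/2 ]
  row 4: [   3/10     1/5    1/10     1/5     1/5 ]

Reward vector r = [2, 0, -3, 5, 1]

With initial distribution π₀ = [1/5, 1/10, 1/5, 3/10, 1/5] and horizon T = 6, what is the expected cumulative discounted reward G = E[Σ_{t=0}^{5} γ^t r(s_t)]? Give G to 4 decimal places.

t=0: π = [0.2000, 0.1000, 0.2000, 0.3000, 0.2000], E[r] = 1.5000, γ^t·E[r] = 1.500000, running G = 1.500000
t=1: π = [0.2600, 0.1400, 0.1400, 0.1900, 0.2700], E[r] = 1.3200, γ^t·E[r] = 1.056000, running G = 2.556000
t=2: π = [0.2670, 0.1410, 0.1540, 0.1950, 0.2430], E[r] = 1.2900, γ^t·E[r] = 0.825600, running G = 3.381600
t=3: π = [0.2664, 0.1397, 0.1549, 0.1959, 0.2431], E[r] = 1.2907, γ^t·E[r] = 0.660838, running G = 4.042438
t=4: π = [0.2664, 0.1398, 0.1546, 0.1959, 0.2433], E[r] = 1.2919, γ^t·E[r] = 0.529170, running G = 4.571609
t=5: π = [0.2664, 0.1398, 0.1546, 0.1959, 0.2433], E[r] = 1.2917, γ^t·E[r] = 0.423264, running G = 4.994873

G = 4.9949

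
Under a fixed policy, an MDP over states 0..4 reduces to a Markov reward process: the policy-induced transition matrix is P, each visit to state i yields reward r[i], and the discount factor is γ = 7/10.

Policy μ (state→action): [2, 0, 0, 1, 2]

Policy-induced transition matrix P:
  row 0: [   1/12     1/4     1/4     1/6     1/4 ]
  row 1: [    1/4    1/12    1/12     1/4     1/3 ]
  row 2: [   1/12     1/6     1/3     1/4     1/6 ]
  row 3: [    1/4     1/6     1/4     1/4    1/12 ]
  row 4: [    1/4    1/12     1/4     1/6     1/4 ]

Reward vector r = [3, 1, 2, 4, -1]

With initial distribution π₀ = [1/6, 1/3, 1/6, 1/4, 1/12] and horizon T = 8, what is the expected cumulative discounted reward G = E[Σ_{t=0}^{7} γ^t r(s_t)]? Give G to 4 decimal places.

G = 6.0282

t=0: π = [0.1667, 0.3333, 0.1667, 0.2500, 0.0833], E[r] = 2.0833, γ^t·E[r] = 2.083333, running G = 2.083333
t=1: π = [0.1944, 0.1458, 0.2083, 0.2292, 0.2222], E[r] = 1.8403, γ^t·E[r] = 1.288194, running G = 3.371528
t=2: π = [0.1829, 0.1522, 0.2431, 0.2153, 0.2066], E[r] = 1.8414, γ^t·E[r] = 0.902303, running G = 4.273831
t=3: π = [0.1790, 0.1520, 0.2449, 0.2175, 0.2065], E[r] = 1.8424, γ^t·E[r] = 0.631960, running G = 4.905791
t=4: π = [0.1793, 0.1517, 0.2451, 0.2179, 0.2060], E[r] = 1.8454, γ^t·E[r] = 0.443075, running G = 5.348866
t=5: π = [0.1793, 0.1518, 0.2451, 0.2179, 0.2059], E[r] = 1.8455, γ^t·E[r] = 0.310175, running G = 5.659041
t=6: π = [0.1793, 0.1518, 0.2451, 0.2179, 0.2059], E[r] = 1.8456, γ^t·E[r] = 0.217127, running G = 5.876168
t=7: π = [0.1793, 0.1518, 0.2451, 0.2179, 0.2059], E[r] = 1.8456, γ^t·E[r] = 0.151990, running G = 6.028158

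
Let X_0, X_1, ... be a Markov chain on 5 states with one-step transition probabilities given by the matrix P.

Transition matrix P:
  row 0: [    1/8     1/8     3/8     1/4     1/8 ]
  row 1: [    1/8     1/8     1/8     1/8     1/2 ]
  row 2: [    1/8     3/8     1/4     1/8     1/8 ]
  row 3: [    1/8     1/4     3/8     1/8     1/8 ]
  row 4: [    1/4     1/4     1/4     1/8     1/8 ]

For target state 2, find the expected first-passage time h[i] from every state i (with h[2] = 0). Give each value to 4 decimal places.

First-step conditioning: h[2] = 0; for i ≠ 2, h[i] = 1 + Σ_k P[i][k]·h[k].
  h[0] = 1 + 1/8·h[0] + 1/8·h[1] + 1/4·h[3] + 1/8·h[4]
  h[1] = 1 + 1/8·h[0] + 1/8·h[1] + 1/8·h[3] + 1/2·h[4]
  h[3] = 1 + 1/8·h[0] + 1/4·h[1] + 1/8·h[3] + 1/8·h[4]
  h[4] = 1 + 1/4·h[0] + 1/4·h[1] + 1/8·h[3] + 1/8·h[4]
Solving the 4×4 linear system over states ≠ 2 gives exactly h = [2240/691, 2924/691, 0, 2316/691, 2596/691] (h[2] = 0 is the target).

h = [3.2417, 4.2315, 0.0000, 3.3517, 3.7569]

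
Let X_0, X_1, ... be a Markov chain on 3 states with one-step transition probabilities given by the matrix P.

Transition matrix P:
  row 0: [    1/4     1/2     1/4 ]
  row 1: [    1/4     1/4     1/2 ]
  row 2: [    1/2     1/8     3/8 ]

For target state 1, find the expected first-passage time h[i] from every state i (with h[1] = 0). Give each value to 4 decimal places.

First-step conditioning: h[1] = 0; for i ≠ 1, h[i] = 1 + Σ_k P[i][k]·h[k].
  h[0] = 1 + 1/4·h[0] + 1/4·h[2]
  h[2] = 1 + 1/2·h[0] + 3/8·h[2]
Solving the 2×2 linear system over states ≠ 1 gives exactly h = [28/11, 0, 40/11] (h[1] = 0 is the target).

h = [2.5455, 0.0000, 3.6364]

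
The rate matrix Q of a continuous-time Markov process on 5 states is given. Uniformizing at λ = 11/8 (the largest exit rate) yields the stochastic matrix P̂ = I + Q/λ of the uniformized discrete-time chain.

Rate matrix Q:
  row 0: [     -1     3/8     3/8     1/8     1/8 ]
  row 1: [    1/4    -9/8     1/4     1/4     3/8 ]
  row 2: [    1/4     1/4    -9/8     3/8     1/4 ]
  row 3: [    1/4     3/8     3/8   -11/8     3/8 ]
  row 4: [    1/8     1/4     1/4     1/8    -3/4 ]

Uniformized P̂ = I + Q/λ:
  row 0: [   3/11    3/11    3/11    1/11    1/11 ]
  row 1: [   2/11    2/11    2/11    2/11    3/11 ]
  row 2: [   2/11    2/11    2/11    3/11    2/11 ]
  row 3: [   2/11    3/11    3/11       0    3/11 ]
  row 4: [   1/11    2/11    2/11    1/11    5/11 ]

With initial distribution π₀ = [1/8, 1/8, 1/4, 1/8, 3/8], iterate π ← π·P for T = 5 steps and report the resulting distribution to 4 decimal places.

π = [0.1728, 0.2098, 0.2098, 0.1358, 0.2718]

t=0: π = [0.1250, 0.1250, 0.2500, 0.1250, 0.3750]
t=1: π = [0.1591, 0.2045, 0.2045, 0.1364, 0.2955]
t=2: π = [0.1694, 0.2087, 0.2087, 0.1343, 0.2789]
t=3: π = [0.1719, 0.2094, 0.2094, 0.1356, 0.2737]
t=4: π = [0.1726, 0.2098, 0.2098, 0.1357, 0.2722]
t=5: π = [0.1728, 0.2098, 0.2098, 0.1358, 0.2718]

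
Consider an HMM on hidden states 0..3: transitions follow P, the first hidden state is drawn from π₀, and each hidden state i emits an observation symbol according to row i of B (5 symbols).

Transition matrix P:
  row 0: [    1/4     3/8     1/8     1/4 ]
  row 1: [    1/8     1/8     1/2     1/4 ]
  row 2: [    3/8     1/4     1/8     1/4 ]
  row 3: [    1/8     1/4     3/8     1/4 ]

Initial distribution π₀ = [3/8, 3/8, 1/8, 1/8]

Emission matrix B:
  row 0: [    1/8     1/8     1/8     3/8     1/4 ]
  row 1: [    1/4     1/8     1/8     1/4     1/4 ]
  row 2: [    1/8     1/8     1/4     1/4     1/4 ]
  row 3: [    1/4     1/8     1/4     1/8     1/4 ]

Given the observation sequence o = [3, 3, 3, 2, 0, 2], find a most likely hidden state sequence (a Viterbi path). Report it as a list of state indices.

t=0: δ = [1.406e-01, 9.375e-02, 3.125e-02, 1.562e-02]  (obs o_0=3)
t=1: δ = [1.318e-02, 1.318e-02, 1.172e-02, 4.395e-03]  ψ = [0, 0, 1, 0]  (obs o_1=3)
t=2: δ = [1.648e-03, 1.236e-03, 1.648e-03, 4.120e-04]  ψ = [2, 0, 1, 0]  (obs o_2=3)
t=3: δ = [7.725e-05, 7.725e-05, 1.545e-04, 1.030e-04]  ψ = [2, 0, 1, 0]  (obs o_3=2)
t=4: δ = [7.242e-06, 9.656e-06, 4.828e-06, 9.656e-06]  ψ = [2, 2, 1, 2]  (obs o_4=0)
t=5: δ = [2.263e-07, 3.395e-07, 1.207e-06, 6.035e-07]  ψ = [0, 0, 1, 1]  (obs o_5=2)
backtrack: best end state = 2; path = [0, 0, 1, 2, 1, 2]

path = [0, 0, 1, 2, 1, 2]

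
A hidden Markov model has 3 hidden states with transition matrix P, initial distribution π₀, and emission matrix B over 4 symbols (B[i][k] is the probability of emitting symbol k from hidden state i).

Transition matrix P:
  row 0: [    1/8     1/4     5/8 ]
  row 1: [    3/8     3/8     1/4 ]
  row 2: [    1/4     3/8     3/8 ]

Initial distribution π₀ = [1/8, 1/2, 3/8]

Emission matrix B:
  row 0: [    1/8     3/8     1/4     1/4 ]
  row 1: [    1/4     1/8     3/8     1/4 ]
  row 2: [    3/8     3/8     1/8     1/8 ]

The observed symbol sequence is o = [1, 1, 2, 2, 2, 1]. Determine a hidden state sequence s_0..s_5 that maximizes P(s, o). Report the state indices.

t=0: δ = [4.688e-02, 6.250e-02, 1.406e-01]  (obs o_0=1)
t=1: δ = [1.318e-02, 6.592e-03, 1.978e-02]  ψ = [2, 2, 2]  (obs o_1=1)
t=2: δ = [1.236e-03, 2.781e-03, 1.030e-03]  ψ = [2, 2, 0]  (obs o_2=2)
t=3: δ = [2.607e-04, 3.911e-04, 9.656e-05]  ψ = [1, 1, 0]  (obs o_3=2)
t=4: δ = [3.666e-05, 5.499e-05, 2.037e-05]  ψ = [1, 1, 0]  (obs o_4=2)
t=5: δ = [7.733e-06, 2.578e-06, 8.593e-06]  ψ = [1, 1, 0]  (obs o_5=1)
backtrack: best end state = 2; path = [2, 2, 1, 1, 0, 2]

path = [2, 2, 1, 1, 0, 2]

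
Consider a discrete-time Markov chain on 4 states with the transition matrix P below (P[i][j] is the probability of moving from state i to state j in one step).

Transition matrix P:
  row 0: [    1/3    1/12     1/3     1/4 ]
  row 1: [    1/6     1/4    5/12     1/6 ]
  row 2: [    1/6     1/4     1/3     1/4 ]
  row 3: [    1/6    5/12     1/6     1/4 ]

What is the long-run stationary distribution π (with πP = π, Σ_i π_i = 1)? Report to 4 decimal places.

π = [0.2000, 0.2548, 0.3164, 0.2288]

Balance equations π_j = Σ_i π_i·P[i][j]:
  π_0 = 1/3·π_0 + 1/6·π_1 + 1/6·π_2 + 1/6·π_3
  π_1 = 1/12·π_0 + 1/4·π_1 + 1/4·π_2 + 5/12·π_3
  π_2 = 1/3·π_0 + 5/12·π_1 + 1/3·π_2 + 1/6·π_3
  normalize: π_0 + π_1 + π_2 + π_3 = 1
Solving the linear system gives exactly π = [1/5, 93/365, 231/730, 167/730].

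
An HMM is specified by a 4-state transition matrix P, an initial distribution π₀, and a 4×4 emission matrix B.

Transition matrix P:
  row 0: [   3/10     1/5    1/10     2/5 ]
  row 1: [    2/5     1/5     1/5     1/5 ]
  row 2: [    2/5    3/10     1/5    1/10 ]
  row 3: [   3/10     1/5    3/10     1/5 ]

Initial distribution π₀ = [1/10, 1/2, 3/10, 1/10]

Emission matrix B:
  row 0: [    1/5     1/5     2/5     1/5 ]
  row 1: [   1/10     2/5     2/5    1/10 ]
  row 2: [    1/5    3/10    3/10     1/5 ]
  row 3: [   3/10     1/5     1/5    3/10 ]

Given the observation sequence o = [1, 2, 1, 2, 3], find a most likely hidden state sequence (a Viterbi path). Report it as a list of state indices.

path = [1, 0, 1, 0, 3]

t=0: δ = [2.000e-02, 2.000e-01, 9.000e-02, 2.000e-02]  (obs o_0=1)
t=1: δ = [3.200e-02, 1.600e-02, 1.200e-02, 8.000e-03]  ψ = [1, 1, 1, 1]  (obs o_1=2)
t=2: δ = [1.920e-03, 2.560e-03, 9.600e-04, 2.560e-03]  ψ = [0, 0, 0, 0]  (obs o_2=1)
t=3: δ = [4.096e-04, 2.048e-04, 2.304e-04, 1.536e-04]  ψ = [1, 1, 3, 0]  (obs o_3=2)
t=4: δ = [2.458e-05, 8.192e-06, 9.216e-06, 4.915e-05]  ψ = [0, 0, 2, 0]  (obs o_4=3)
backtrack: best end state = 3; path = [1, 0, 1, 0, 3]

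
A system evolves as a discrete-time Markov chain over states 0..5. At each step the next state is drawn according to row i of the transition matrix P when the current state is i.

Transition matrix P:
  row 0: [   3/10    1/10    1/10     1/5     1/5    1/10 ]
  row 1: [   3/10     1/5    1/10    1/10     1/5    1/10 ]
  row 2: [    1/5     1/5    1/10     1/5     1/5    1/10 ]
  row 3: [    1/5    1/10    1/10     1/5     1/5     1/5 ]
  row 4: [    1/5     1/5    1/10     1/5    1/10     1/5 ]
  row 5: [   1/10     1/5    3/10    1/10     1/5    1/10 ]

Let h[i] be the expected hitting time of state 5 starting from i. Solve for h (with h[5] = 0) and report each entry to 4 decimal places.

First-step conditioning: h[5] = 0; for i ≠ 5, h[i] = 1 + Σ_k P[i][k]·h[k].
  h[0] = 1 + 3/10·h[0] + 1/10·h[1] + 1/10·h[2] + 1/5·h[3] + 1/5·h[4]
  h[1] = 1 + 3/10·h[0] + 1/5·h[1] + 1/10·h[2] + 1/10·h[3] + 1/5·h[4]
  h[2] = 1 + 1/5·h[0] + 1/5·h[1] + 1/10·h[2] + 1/5·h[3] + 1/5·h[4]
  h[3] = 1 + 1/5·h[0] + 1/10·h[1] + 1/10·h[2] + 1/5·h[3] + 1/5·h[4]
  h[4] = 1 + 1/5·h[0] + 1/5·h[1] + 1/10·h[2] + 1/5·h[3] + 1/10·h[4]
Solving the 5×5 linear system over states ≠ 5 gives exactly h = [33000/4513, 100100/13539, 99110/13539, 29700/4513, 90100/13539, 0] (h[5] = 0 is the target).

h = [7.3122, 7.3935, 7.3203, 6.5810, 6.6548, 0.0000]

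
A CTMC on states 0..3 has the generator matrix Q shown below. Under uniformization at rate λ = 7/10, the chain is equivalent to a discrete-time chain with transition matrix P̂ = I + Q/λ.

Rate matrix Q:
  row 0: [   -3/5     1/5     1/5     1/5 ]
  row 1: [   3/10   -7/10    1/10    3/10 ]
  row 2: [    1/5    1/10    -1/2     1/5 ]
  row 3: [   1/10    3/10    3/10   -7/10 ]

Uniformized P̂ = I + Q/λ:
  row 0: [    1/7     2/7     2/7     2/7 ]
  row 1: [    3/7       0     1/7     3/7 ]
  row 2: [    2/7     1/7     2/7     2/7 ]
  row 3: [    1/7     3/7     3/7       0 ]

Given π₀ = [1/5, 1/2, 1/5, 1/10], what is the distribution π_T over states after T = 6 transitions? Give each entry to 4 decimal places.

π = [0.2446, 0.2197, 0.2911, 0.2446]

t=0: π = [0.2000, 0.5000, 0.2000, 0.1000]
t=1: π = [0.3143, 0.1286, 0.2286, 0.3286]
t=2: π = [0.2122, 0.2633, 0.3143, 0.2102]
t=3: π = [0.2630, 0.1956, 0.2781, 0.2633]
t=4: π = [0.2385, 0.2277, 0.2954, 0.2384]
t=5: π = [0.2501, 0.2125, 0.2872, 0.2501]
t=6: π = [0.2446, 0.2197, 0.2911, 0.2446]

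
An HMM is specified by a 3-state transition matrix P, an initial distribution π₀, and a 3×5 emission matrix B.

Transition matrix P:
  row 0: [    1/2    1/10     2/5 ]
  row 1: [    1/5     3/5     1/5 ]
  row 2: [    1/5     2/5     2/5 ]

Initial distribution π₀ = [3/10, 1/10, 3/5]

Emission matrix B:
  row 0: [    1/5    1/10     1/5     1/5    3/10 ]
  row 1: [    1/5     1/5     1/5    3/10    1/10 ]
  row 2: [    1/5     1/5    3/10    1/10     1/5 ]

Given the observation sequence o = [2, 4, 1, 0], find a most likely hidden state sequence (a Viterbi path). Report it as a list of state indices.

t=0: δ = [6.000e-02, 2.000e-02, 1.800e-01]  (obs o_0=2)
t=1: δ = [1.080e-02, 7.200e-03, 1.440e-02]  ψ = [2, 2, 2]  (obs o_1=4)
t=2: δ = [5.400e-04, 1.152e-03, 1.152e-03]  ψ = [0, 2, 2]  (obs o_2=1)
t=3: δ = [5.400e-05, 1.382e-04, 9.216e-05]  ψ = [0, 1, 2]  (obs o_3=0)
backtrack: best end state = 1; path = [2, 2, 1, 1]

path = [2, 2, 1, 1]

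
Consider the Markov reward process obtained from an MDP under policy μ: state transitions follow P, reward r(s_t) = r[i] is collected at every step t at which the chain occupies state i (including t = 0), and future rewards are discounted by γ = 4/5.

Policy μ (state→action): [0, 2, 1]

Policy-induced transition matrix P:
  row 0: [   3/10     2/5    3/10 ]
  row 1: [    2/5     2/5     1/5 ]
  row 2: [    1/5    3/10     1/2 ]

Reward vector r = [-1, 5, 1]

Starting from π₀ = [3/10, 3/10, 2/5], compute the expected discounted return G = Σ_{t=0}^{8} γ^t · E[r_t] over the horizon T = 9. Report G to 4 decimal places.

t=0: π = [0.3000, 0.3000, 0.4000], E[r] = 1.6000, γ^t·E[r] = 1.600000, running G = 1.600000
t=1: π = [0.2900, 0.3600, 0.3500], E[r] = 1.8600, γ^t·E[r] = 1.488000, running G = 3.088000
t=2: π = [0.3010, 0.3650, 0.3340], E[r] = 1.8580, γ^t·E[r] = 1.189120, running G = 4.277120
t=3: π = [0.3031, 0.3666, 0.3303], E[r] = 1.8602, γ^t·E[r] = 0.952422, running G = 5.229542
t=4: π = [0.3036, 0.3670, 0.3294], E[r] = 1.8606, γ^t·E[r] = 0.762110, running G = 5.991652
t=5: π = [0.3038, 0.3671, 0.3292], E[r] = 1.8607, γ^t·E[r] = 0.609723, running G = 6.601375
t=6: π = [0.3038, 0.3671, 0.3291], E[r] = 1.8608, γ^t·E[r] = 0.487785, running G = 7.089160
t=7: π = [0.3038, 0.3671, 0.3291], E[r] = 1.8608, γ^t·E[r] = 0.390229, running G = 7.479389
t=8: π = [0.3038, 0.3671, 0.3291], E[r] = 1.8608, γ^t·E[r] = 0.312184, running G = 7.791573

G = 7.7916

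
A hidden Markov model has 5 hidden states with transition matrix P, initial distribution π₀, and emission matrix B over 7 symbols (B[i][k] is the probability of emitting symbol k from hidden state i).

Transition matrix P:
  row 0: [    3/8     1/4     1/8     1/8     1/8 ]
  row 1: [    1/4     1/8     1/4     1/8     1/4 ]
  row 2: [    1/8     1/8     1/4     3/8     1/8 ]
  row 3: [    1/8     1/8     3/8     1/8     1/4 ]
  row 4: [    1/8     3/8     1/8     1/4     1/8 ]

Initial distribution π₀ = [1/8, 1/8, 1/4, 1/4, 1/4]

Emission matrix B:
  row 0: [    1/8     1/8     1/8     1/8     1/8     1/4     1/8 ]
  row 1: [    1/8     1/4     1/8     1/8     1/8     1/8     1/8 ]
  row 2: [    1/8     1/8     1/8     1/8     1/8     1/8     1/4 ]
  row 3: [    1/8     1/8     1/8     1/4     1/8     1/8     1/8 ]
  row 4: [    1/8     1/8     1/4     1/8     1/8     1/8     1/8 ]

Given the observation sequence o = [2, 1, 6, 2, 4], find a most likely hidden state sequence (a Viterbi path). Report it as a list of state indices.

t=0: δ = [1.562e-02, 1.562e-02, 3.125e-02, 3.125e-02, 6.250e-02]  (obs o_0=2)
t=1: δ = [9.766e-04, 5.859e-03, 1.465e-03, 1.953e-03, 9.766e-04]  ψ = [4, 4, 3, 4, 3]  (obs o_1=1)
t=2: δ = [1.831e-04, 9.155e-05, 3.662e-04, 9.155e-05, 1.831e-04]  ψ = [1, 1, 1, 1, 1]  (obs o_2=6)
t=3: δ = [8.583e-06, 8.583e-06, 1.144e-05, 1.717e-05, 1.144e-05]  ψ = [0, 4, 2, 2, 2]  (obs o_3=2)
t=4: δ = [4.023e-07, 5.364e-07, 8.047e-07, 5.364e-07, 5.364e-07]  ψ = [0, 4, 3, 2, 3]  (obs o_4=4)
backtrack: best end state = 2; path = [4, 1, 2, 3, 2]

path = [4, 1, 2, 3, 2]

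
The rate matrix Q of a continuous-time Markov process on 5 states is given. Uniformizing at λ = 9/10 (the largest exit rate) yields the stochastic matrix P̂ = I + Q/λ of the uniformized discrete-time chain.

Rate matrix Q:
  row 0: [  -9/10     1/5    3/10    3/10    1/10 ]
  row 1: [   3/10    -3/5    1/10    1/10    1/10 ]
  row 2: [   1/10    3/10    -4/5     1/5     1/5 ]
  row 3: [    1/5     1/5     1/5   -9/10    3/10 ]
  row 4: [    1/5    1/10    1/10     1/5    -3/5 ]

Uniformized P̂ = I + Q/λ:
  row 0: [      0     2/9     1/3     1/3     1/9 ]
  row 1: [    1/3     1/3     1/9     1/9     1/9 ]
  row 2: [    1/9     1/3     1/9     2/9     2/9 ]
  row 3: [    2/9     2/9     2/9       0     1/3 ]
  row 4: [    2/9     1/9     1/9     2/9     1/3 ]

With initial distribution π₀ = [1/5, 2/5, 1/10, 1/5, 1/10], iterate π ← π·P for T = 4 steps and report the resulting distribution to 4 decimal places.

π = [0.1884, 0.2447, 0.1726, 0.1771, 0.2173]

t=0: π = [0.2000, 0.4000, 0.1000, 0.2000, 0.1000]
t=1: π = [0.2111, 0.2667, 0.1778, 0.1556, 0.1889]
t=2: π = [0.1852, 0.2506, 0.1753, 0.1815, 0.2074]
t=3: π = [0.1894, 0.2465, 0.1724, 0.1746, 0.2170]
t=4: π = [0.1884, 0.2447, 0.1726, 0.1771, 0.2173]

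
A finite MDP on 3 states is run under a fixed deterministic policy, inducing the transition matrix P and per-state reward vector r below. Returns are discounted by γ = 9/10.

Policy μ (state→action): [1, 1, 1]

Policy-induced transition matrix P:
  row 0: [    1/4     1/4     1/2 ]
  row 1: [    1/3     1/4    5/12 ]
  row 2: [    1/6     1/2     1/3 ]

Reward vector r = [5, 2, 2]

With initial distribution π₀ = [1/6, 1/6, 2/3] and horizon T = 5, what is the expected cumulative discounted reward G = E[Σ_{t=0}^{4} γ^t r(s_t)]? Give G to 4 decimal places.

t=0: π = [0.1667, 0.1667, 0.6667], E[r] = 2.5000, γ^t·E[r] = 2.500000, running G = 2.500000
t=1: π = [0.2083, 0.4167, 0.3750], E[r] = 2.6250, γ^t·E[r] = 2.362500, running G = 4.862500
t=2: π = [0.2535, 0.3438, 0.4028], E[r] = 2.7604, γ^t·E[r] = 2.235938, running G = 7.098438
t=3: π = [0.2451, 0.3507, 0.4042], E[r] = 2.7352, γ^t·E[r] = 1.993992, running G = 9.092430
t=4: π = [0.2455, 0.3511, 0.4034], E[r] = 2.7366, γ^t·E[r] = 1.795495, running G = 10.887924

G = 10.8879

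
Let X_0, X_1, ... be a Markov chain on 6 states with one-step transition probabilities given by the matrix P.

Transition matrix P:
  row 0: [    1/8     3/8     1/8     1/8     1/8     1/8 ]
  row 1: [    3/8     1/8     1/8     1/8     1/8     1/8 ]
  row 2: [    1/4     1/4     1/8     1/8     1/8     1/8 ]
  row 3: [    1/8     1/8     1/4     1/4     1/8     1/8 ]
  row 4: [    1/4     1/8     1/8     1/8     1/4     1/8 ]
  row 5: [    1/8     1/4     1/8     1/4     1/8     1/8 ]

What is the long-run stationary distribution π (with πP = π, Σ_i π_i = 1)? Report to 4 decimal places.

Balance equations π_j = Σ_i π_i·P[i][j]:
  π_0 = 1/8·π_0 + 3/8·π_1 + 1/4·π_2 + 1/8·π_3 + 1/4·π_4 + 1/8·π_5
  π_1 = 3/8·π_0 + 1/8·π_1 + 1/4·π_2 + 1/8·π_3 + 1/8·π_4 + 1/4·π_5
  π_2 = 1/8·π_0 + 1/8·π_1 + 1/8·π_2 + 1/4·π_3 + 1/8·π_4 + 1/8·π_5
  π_3 = 1/8·π_0 + 1/8·π_1 + 1/8·π_2 + 1/4·π_3 + 1/8·π_4 + 1/4·π_5
  π_4 = 1/8·π_0 + 1/8·π_1 + 1/8·π_2 + 1/8·π_3 + 1/4·π_4 + 1/8·π_5
  normalize: π_0 + π_1 + π_2 + π_3 + π_4 + π_5 = 1
Solving the linear system gives exactly π = [137/640, 951/4480, 65/448, 9/56, 1/7, 1/8].

π = [0.2141, 0.2123, 0.1451, 0.1607, 0.1429, 0.1250]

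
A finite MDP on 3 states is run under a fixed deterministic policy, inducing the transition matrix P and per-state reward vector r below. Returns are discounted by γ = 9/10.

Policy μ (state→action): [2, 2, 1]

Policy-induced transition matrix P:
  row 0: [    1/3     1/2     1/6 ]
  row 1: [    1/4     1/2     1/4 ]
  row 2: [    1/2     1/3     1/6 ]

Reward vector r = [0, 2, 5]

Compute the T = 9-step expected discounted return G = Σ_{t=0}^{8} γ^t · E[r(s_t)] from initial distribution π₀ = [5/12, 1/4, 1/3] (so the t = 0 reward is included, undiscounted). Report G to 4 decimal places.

t=0: π = [0.4167, 0.2500, 0.3333], E[r] = 2.1667, γ^t·E[r] = 2.166667, running G = 2.166667
t=1: π = [0.3681, 0.4444, 0.1875], E[r] = 1.8264, γ^t·E[r] = 1.643750, running G = 3.810417
t=2: π = [0.3275, 0.4688, 0.2037], E[r] = 1.9560, γ^t·E[r] = 1.584375, running G = 5.394792
t=3: π = [0.3282, 0.4660, 0.2057], E[r] = 1.9607, γ^t·E[r] = 1.429383, running G = 6.824174
t=4: π = [0.3288, 0.4657, 0.2055], E[r] = 1.9589, γ^t·E[r] = 1.285263, running G = 8.109438
t=5: π = [0.3288, 0.4657, 0.2055], E[r] = 1.9589, γ^t·E[r] = 1.156698, running G = 9.266136
t=6: π = [0.3288, 0.4658, 0.2055], E[r] = 1.9589, γ^t·E[r] = 1.041042, running G = 10.307178
t=7: π = [0.3288, 0.4658, 0.2055], E[r] = 1.9589, γ^t·E[r] = 0.936938, running G = 11.244116
t=8: π = [0.3288, 0.4658, 0.2055], E[r] = 1.9589, γ^t·E[r] = 0.843244, running G = 12.087360

G = 12.0874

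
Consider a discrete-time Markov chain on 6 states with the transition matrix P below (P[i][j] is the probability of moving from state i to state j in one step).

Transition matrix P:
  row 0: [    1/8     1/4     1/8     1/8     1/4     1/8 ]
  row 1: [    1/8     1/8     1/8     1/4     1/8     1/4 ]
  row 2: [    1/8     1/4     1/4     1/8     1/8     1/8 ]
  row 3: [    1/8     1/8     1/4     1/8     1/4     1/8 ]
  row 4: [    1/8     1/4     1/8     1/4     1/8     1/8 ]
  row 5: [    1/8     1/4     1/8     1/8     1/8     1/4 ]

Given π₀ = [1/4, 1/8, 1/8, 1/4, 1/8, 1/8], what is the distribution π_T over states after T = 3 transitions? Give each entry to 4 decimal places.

π = [0.1250, 0.2026, 0.1675, 0.1707, 0.1624, 0.1719]

t=0: π = [0.2500, 0.1250, 0.1250, 0.2500, 0.1250, 0.1250]
t=1: π = [0.1250, 0.2031, 0.1719, 0.1563, 0.1875, 0.1563]
t=2: π = [0.1250, 0.2051, 0.1660, 0.1738, 0.1602, 0.1699]
t=3: π = [0.1250, 0.2026, 0.1675, 0.1707, 0.1624, 0.1719]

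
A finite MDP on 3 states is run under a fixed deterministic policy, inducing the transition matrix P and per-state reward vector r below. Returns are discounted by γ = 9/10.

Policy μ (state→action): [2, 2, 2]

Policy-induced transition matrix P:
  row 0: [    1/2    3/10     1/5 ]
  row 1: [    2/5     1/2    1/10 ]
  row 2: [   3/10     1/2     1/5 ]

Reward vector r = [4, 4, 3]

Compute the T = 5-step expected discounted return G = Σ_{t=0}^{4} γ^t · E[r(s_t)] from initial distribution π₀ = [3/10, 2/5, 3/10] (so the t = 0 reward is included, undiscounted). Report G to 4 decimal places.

t=0: π = [0.3000, 0.4000, 0.3000], E[r] = 3.7000, γ^t·E[r] = 3.700000, running G = 3.700000
t=1: π = [0.4000, 0.4400, 0.1600], E[r] = 3.8400, γ^t·E[r] = 3.456000, running G = 7.156000
t=2: π = [0.4240, 0.4200, 0.1560], E[r] = 3.8440, γ^t·E[r] = 3.113640, running G = 10.269640
t=3: π = [0.4268, 0.4152, 0.1580], E[r] = 3.8420, γ^t·E[r] = 2.800818, running G = 13.070458
t=4: π = [0.4269, 0.4146, 0.1585], E[r] = 3.8415, γ^t·E[r] = 2.520421, running G = 15.590879

G = 15.5909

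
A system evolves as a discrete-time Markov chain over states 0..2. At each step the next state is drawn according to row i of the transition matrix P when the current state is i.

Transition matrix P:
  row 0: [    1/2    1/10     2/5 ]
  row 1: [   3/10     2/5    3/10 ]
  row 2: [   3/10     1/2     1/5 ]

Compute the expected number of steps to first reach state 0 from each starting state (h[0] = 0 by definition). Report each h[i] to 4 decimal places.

First-step conditioning: h[0] = 0; for i ≠ 0, h[i] = 1 + Σ_k P[i][k]·h[k].
  h[1] = 1 + 2/5·h[1] + 3/10·h[2]
  h[2] = 1 + 1/2·h[1] + 1/5·h[2]
Solving the 2×2 linear system over states ≠ 0 gives exactly h = [0, 10/3, 10/3] (h[0] = 0 is the target).

h = [0.0000, 3.3333, 3.3333]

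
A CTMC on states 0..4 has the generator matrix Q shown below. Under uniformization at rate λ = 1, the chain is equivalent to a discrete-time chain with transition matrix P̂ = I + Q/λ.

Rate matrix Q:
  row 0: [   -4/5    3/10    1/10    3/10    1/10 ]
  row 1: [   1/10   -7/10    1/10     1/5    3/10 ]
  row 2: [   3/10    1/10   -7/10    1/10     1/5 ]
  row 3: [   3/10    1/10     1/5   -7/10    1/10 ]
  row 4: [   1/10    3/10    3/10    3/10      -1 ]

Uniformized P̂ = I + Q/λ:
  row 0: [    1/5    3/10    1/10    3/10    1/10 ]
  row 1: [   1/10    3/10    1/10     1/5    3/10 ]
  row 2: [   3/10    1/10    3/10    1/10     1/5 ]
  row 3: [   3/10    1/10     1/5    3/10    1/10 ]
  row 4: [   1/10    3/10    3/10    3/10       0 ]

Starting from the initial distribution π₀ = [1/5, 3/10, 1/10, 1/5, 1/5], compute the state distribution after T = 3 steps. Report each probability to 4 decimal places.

π = [0.2066, 0.2138, 0.1924, 0.2404, 0.1468]

t=0: π = [0.2000, 0.3000, 0.1000, 0.2000, 0.2000]
t=1: π = [0.1800, 0.2400, 0.1800, 0.2500, 0.1500]
t=2: π = [0.2040, 0.2140, 0.1910, 0.2400, 0.1510]
t=3: π = [0.2066, 0.2138, 0.1924, 0.2404, 0.1468]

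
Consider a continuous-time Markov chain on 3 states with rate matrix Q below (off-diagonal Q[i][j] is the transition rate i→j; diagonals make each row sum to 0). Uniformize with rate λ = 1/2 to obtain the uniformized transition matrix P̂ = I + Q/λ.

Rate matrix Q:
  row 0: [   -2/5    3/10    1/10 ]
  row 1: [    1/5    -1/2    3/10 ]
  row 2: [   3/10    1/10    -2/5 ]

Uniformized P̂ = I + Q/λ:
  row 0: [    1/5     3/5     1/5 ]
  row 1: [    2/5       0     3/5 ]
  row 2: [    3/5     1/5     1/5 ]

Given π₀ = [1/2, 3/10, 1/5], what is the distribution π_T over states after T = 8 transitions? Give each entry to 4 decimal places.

t=0: π = [0.5000, 0.3000, 0.2000]
t=1: π = [0.3400, 0.3400, 0.3200]
t=2: π = [0.3960, 0.2680, 0.3360]
t=3: π = [0.3880, 0.3048, 0.3072]
t=4: π = [0.3838, 0.2942, 0.3219]
t=5: π = [0.3876, 0.2947, 0.3177]
t=6: π = [0.3860, 0.2961, 0.3179]
t=7: π = [0.3864, 0.2952, 0.3184]
t=8: π = [0.3864, 0.2955, 0.3181]

π = [0.3864, 0.2955, 0.3181]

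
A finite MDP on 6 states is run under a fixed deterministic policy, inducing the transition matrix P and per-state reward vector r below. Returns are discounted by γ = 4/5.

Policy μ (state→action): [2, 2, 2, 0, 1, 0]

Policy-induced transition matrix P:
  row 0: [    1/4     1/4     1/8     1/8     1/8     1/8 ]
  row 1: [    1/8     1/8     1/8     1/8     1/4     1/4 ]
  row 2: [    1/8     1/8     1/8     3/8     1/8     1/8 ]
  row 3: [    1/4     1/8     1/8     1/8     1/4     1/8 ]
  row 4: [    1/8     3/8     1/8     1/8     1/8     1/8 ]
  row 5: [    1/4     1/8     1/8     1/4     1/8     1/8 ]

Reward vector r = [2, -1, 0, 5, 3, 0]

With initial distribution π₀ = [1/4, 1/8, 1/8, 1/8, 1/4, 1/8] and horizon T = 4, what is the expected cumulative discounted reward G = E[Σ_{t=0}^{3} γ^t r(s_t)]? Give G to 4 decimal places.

G = 4.7531

t=0: π = [0.2500, 0.1250, 0.1250, 0.1250, 0.2500, 0.1250], E[r] = 1.7500, γ^t·E[r] = 1.750000, running G = 1.750000
t=1: π = [0.1875, 0.2188, 0.1250, 0.1719, 0.1563, 0.1406], E[r] = 1.4844, γ^t·E[r] = 1.187500, running G = 2.937500
t=2: π = [0.1875, 0.1875, 0.1250, 0.1738, 0.1738, 0.1523], E[r] = 1.5781, γ^t·E[r] = 1.010000, running G = 3.947500
t=3: π = [0.1892, 0.1919, 0.1250, 0.1753, 0.1702, 0.1484], E[r] = 1.5735, γ^t·E[r] = 0.805625, running G = 4.753125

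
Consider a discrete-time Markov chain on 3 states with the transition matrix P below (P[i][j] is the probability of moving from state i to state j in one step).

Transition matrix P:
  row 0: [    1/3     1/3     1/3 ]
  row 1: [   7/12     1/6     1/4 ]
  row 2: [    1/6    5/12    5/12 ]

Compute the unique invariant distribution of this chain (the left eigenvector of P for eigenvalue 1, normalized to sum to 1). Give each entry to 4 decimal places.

π = [0.3548, 0.3097, 0.3355]

Balance equations π_j = Σ_i π_i·P[i][j]:
  π_0 = 1/3·π_0 + 7/12·π_1 + 1/6·π_2
  π_1 = 1/3·π_0 + 1/6·π_1 + 5/12·π_2
  normalize: π_0 + π_1 + π_2 = 1
Solving the linear system gives exactly π = [11/31, 48/155, 52/155].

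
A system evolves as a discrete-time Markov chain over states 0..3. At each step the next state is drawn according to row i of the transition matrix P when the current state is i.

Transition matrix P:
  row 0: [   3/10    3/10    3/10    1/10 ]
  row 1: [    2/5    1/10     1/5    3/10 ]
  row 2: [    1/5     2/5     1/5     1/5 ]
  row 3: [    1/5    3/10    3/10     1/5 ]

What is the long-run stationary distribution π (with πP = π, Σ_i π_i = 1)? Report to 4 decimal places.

Balance equations π_j = Σ_i π_i·P[i][j]:
  π_0 = 3/10·π_0 + 2/5·π_1 + 1/5·π_2 + 1/5·π_3
  π_1 = 3/10·π_0 + 1/10·π_1 + 2/5·π_2 + 3/10·π_3
  π_2 = 3/10·π_0 + 1/5·π_1 + 1/5·π_2 + 3/10·π_3
  normalize: π_0 + π_1 + π_2 + π_3 = 1
Solving the linear system gives exactly π = [338/1197, 36/133, 33/133, 34/171].

π = [0.2824, 0.2707, 0.2481, 0.1988]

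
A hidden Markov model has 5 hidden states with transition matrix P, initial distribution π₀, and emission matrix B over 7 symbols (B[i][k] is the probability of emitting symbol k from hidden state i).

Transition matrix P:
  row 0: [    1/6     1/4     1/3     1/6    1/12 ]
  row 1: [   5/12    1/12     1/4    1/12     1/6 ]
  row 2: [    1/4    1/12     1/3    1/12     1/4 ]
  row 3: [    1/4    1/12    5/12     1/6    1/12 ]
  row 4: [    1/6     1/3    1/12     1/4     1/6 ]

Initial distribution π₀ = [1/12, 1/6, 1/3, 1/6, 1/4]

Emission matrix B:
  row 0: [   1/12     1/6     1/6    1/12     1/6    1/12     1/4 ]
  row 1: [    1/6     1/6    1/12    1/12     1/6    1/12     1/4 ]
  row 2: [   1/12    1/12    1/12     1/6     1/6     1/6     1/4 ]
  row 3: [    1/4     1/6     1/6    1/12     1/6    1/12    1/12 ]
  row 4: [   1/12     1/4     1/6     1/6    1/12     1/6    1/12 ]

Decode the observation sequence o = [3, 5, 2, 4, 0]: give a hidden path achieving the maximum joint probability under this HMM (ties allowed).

t=0: δ = [6.944e-03, 1.389e-02, 5.556e-02, 1.389e-02, 4.167e-02]  (obs o_0=3)
t=1: δ = [1.157e-03, 1.157e-03, 3.086e-03, 8.681e-04, 2.315e-03]  ψ = [2, 4, 2, 4, 2]  (obs o_1=5)
t=2: δ = [1.286e-04, 6.430e-05, 8.573e-05, 9.645e-05, 1.286e-04]  ψ = [2, 4, 2, 4, 2]  (obs o_2=2)
t=3: δ = [4.465e-06, 7.144e-06, 7.144e-06, 5.358e-06, 1.786e-06]  ψ = [1, 4, 0, 4, 2]  (obs o_3=4)
t=4: δ = [2.481e-07, 1.861e-07, 1.985e-07, 2.233e-07, 1.488e-07]  ψ = [1, 0, 2, 3, 2]  (obs o_4=0)
backtrack: best end state = 0; path = [2, 2, 4, 1, 0]

path = [2, 2, 4, 1, 0]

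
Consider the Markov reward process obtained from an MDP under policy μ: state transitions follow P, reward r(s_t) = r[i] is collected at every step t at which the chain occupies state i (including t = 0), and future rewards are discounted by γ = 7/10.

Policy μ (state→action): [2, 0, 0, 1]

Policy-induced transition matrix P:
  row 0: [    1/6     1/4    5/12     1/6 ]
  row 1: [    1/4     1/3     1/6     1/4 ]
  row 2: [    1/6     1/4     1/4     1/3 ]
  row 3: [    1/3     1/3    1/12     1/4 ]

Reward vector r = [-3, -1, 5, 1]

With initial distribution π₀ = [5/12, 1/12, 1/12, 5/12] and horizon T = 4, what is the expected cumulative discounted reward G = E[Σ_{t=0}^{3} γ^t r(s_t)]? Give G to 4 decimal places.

t=0: π = [0.4167, 0.0833, 0.0833, 0.4167], E[r] = -0.5000, γ^t·E[r] = -0.500000, running G = -0.500000
t=1: π = [0.2431, 0.2917, 0.2431, 0.2222], E[r] = 0.4167, γ^t·E[r] = 0.291667, running G = -0.208333
t=2: π = [0.2280, 0.2928, 0.2292, 0.2500], E[r] = 0.4190, γ^t·E[r] = 0.205301, running G = -0.003032
t=3: π = [0.2327, 0.2952, 0.2219, 0.2501], E[r] = 0.3663, γ^t·E[r] = 0.125648, running G = 0.122615

G = 0.1226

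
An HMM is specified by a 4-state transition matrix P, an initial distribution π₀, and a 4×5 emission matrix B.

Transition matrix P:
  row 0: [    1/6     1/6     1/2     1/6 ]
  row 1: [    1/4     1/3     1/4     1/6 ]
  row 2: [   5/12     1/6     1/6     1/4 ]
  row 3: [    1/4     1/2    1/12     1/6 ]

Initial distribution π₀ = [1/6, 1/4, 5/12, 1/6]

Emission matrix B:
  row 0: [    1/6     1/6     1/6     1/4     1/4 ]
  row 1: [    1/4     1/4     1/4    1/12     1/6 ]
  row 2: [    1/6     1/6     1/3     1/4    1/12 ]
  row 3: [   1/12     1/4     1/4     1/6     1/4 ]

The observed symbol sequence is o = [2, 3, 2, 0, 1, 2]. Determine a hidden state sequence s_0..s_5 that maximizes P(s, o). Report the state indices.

t=0: δ = [2.778e-02, 6.250e-02, 1.389e-01, 4.167e-02]  (obs o_0=2)
t=1: δ = [1.447e-02, 1.929e-03, 5.787e-03, 5.787e-03]  ψ = [2, 2, 2, 2]  (obs o_1=3)
t=2: δ = [4.019e-04, 7.234e-04, 2.411e-03, 6.028e-04]  ψ = [0, 3, 0, 0]  (obs o_2=2)
t=3: δ = [1.674e-04, 1.005e-04, 6.698e-05, 5.023e-05]  ψ = [2, 2, 2, 2]  (obs o_3=0)
t=4: δ = [4.651e-06, 8.372e-06, 1.395e-05, 6.977e-06]  ψ = [0, 1, 0, 0]  (obs o_4=1)
t=5: δ = [9.690e-07, 8.721e-07, 7.752e-07, 8.721e-07]  ψ = [2, 3, 0, 2]  (obs o_5=2)
backtrack: best end state = 0; path = [2, 0, 2, 0, 2, 0]

path = [2, 0, 2, 0, 2, 0]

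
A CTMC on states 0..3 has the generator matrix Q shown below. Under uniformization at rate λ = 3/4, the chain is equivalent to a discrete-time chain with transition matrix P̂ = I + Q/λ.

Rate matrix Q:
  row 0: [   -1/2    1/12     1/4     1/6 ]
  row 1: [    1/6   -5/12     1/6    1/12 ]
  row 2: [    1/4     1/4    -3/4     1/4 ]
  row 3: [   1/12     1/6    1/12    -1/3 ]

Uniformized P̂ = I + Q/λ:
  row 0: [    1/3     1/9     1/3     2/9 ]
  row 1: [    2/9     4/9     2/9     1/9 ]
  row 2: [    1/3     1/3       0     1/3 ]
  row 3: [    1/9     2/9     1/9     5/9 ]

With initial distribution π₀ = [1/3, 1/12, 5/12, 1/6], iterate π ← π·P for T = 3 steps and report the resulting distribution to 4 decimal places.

π = [0.2340, 0.2750, 0.1719, 0.3190]

t=0: π = [0.3333, 0.0833, 0.4167, 0.1667]
t=1: π = [0.2870, 0.2500, 0.1481, 0.3148]
t=2: π = [0.2356, 0.2623, 0.1862, 0.3158]
t=3: π = [0.2340, 0.2750, 0.1719, 0.3190]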